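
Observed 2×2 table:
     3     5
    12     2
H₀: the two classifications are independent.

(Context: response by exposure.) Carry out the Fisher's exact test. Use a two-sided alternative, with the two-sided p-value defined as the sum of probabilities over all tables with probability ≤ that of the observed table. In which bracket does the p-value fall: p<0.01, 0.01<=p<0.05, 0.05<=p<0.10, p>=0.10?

p-value bracket: 0.05<=p<0.10

Margins: r₁=8, r₂=14, c₁=15, c₂=7, n=22
p_obs = C(8,3)·C(14,12)/C(22,15); sum pmf over tables with pmf ≤ p_obs
p-value (two-sided) = 0.05235
→ bracket: 0.05<=p<0.10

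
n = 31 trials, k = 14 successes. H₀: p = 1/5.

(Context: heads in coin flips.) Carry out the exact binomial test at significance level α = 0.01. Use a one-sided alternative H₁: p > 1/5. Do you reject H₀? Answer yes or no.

reject H₀: yes

Exact binomial: n=31, k=14, p₀=1/5=0.2000
P(X≥14) from Σ C(n,i)·p₀^i·(1−p₀)^(n−i)
p-value (one-sided, H₁ greater) = 0.00134
At α=0.01: p < α → reject H₀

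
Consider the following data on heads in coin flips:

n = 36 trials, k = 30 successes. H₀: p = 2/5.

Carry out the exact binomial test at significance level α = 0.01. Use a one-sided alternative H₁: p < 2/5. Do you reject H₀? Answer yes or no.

reject H₀: no

Exact binomial: n=36, k=30, p₀=2/5=0.4000
P(X≤30) from Σ C(n,i)·p₀^i·(1−p₀)^(n−i)
p-value (one-sided, H₁ less) = 1.00000
At α=0.01: p ≥ α → fail to reject H₀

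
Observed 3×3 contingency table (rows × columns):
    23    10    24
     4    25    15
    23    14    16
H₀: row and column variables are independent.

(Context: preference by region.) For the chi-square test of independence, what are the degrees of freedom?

df = (r−1)(c−1) = (3−1)·(3−1) = 4

degrees of freedom = 4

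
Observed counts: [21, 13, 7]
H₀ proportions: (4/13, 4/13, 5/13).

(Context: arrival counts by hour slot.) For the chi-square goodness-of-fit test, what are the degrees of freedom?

degrees of freedom = 2

df = k − 1 = 3 − 1 = 2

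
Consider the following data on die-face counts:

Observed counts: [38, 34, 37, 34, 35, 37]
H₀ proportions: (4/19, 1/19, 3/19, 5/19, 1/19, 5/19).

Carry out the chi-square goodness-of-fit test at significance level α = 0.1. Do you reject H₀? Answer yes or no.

n = 215; E_i = n·p_i = [45.26, 11.32, 33.95, 56.58, 11.32, 56.58]
χ² = (38−45.26)²/45.26 + (34−11.32)²/11.32 + (37−33.95)²/33.95 + (34−56.58)²/56.58 + (35−11.32)²/11.32 + (37−56.58)²/56.58 = 112.2713
df = 5
p-value (upper-tail) = 0.00000
At α=0.1: p < α → reject H₀

reject H₀: yes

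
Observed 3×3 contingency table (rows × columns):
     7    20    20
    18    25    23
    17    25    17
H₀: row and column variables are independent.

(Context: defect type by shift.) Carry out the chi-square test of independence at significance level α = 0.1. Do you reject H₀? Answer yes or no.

Row totals [47, 66, 59], col totals [42, 70, 60], n=172
χ² = (7−11.48)²/11.48 + (20−19.13)²/19.13 + (20−16.40)²/16.40 + (18−16.12)²/16.12 + (25−26.86)²/26.86 + (23−23.02)²/23.02 + (17−14.41)²/14.41 + (25−24.01)²/24.01 + (17−20.58)²/20.58 = 4.0582
df = 4
p-value (upper-tail) = 0.39819
At α=0.1: p ≥ α → fail to reject H₀

reject H₀: no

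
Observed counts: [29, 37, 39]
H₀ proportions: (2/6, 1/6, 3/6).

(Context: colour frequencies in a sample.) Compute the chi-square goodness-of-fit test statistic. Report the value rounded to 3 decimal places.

test statistic = 26.229

n = 105; E_i = n·p_i = [35.00, 17.50, 52.50]
χ² = (29−35.00)²/35.00 + (37−17.50)²/17.50 + (39−52.50)²/52.50 = 26.2286
df = 2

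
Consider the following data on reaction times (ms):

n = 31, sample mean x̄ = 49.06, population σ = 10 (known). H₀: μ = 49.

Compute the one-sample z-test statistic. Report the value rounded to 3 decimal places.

test statistic = 0.033

SE = σ/√n = 10/√31 = 1.7961
z = (x̄−μ₀)/SE = (49.06−49)/1.7961 = 0.0334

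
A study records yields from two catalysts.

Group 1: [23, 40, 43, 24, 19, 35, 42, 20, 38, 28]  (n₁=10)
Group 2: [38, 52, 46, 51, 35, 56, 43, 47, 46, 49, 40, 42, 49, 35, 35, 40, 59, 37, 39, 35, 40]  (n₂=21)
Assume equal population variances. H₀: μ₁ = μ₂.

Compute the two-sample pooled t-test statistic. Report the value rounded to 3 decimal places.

x̄₁=31.200, s₁=9.414, n₁=10
x̄₂=43.524, s₂=7.181, n₂=21
s_p² = [9·9.414² + 20·7.181²]/29 = 63.0634
SE = √(s_p²·(1/10+1/21)) = 3.0511
t = (31.200−43.524)/3.0511 = -4.0391
df = 29

test statistic = -4.039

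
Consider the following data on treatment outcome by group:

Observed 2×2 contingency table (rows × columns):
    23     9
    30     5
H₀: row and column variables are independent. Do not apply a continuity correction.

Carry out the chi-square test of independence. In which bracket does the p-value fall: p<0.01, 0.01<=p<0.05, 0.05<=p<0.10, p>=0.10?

Row totals [32, 35], col totals [53, 14], n=67
χ² = (23−25.31)²/25.31 + (9−6.69)²/6.69 + (30−27.69)²/27.69 + (5−7.31)²/7.31 = 1.9369
df = 1
p-value (upper-tail) = 0.16400
→ bracket: p>=0.10

p-value bracket: p>=0.10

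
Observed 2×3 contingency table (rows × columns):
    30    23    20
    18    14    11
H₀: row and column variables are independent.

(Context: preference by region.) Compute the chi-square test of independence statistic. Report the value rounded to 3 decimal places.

test statistic = 0.047

Row totals [73, 43], col totals [48, 37, 31], n=116
χ² = (30−30.21)²/30.21 + (23−23.28)²/23.28 + (20−19.51)²/19.51 + (18−17.79)²/17.79 + (14−13.72)²/13.72 + (11−11.49)²/11.49 = 0.0466
df = 2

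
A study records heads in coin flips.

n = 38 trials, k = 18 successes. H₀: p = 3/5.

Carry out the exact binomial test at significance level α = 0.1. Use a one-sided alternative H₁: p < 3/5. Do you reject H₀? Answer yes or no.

Exact binomial: n=38, k=18, p₀=3/5=0.6000
P(X≤18) from Σ C(n,i)·p₀^i·(1−p₀)^(n−i)
p-value (one-sided, H₁ less) = 0.07838
At α=0.1: p < α → reject H₀

reject H₀: yes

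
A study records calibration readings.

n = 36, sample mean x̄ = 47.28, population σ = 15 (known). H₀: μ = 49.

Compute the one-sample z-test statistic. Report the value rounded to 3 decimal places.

test statistic = -0.688

SE = σ/√n = 15/√36 = 2.5000
z = (x̄−μ₀)/SE = (47.28−49)/2.5000 = -0.6880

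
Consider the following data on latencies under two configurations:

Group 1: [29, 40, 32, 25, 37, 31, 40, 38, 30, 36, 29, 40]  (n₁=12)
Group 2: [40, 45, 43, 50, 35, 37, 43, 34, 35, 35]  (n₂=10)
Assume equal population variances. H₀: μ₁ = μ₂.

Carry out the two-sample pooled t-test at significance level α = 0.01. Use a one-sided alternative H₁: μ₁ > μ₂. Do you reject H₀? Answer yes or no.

x̄₁=33.917, s₁=5.195, n₁=12
x̄₂=39.700, s₂=5.397, n₂=10
s_p² = [11·5.195² + 9·5.397²]/20 = 27.9508
SE = √(s_p²·(1/12+1/10)) = 2.2637
t = (33.917−39.700)/2.2637 = -2.5548
df = 20
p-value (one-sided, H₁ greater) = 0.99056
At α=0.01: p ≥ α → fail to reject H₀

reject H₀: no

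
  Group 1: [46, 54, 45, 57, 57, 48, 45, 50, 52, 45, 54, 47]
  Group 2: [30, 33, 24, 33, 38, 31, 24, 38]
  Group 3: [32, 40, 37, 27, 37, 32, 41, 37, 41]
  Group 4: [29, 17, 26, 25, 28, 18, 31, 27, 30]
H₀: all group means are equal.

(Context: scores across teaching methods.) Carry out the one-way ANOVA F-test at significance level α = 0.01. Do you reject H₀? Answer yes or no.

Group means [50.00, 31.38, 36.00, 25.67], grand mean 37.000
SSB = Σnᵢ(x̄ᵢ−x̄)² = 3446.125; SSW = ΣΣ(x−x̄ᵢ)² = 823.875
MSB = 3446.125/3 = 1148.7083; MSW = 823.875/34 = 24.2316
F = MSB/MSW = 47.4054
df = (3, 34)
p-value (upper-tail) = 0.00000
At α=0.01: p < α → reject H₀

reject H₀: yes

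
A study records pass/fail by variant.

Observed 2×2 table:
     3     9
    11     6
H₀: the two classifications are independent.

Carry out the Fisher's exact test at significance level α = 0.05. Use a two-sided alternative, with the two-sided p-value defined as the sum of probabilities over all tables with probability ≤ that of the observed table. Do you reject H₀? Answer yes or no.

Margins: r₁=12, r₂=17, c₁=14, c₂=15, n=29
p_obs = C(12,3)·C(17,11)/C(29,14); sum pmf over tables with pmf ≤ p_obs
p-value (two-sided) = 0.06043
At α=0.05: p ≥ α → fail to reject H₀

reject H₀: no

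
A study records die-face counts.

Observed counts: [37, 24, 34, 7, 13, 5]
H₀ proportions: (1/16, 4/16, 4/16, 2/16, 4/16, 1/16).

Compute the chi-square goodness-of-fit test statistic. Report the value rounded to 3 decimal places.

n = 120; E_i = n·p_i = [7.50, 30.00, 30.00, 15.00, 30.00, 7.50]
χ² = (37−7.50)²/7.50 + (24−30.00)²/30.00 + (34−30.00)²/30.00 + (7−15.00)²/15.00 + (13−30.00)²/30.00 + (5−7.50)²/7.50 = 132.5000
df = 5

test statistic = 132.500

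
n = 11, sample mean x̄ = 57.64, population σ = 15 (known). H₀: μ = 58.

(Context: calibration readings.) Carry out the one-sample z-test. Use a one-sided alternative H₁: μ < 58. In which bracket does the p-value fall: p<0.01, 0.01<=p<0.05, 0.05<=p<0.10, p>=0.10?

SE = σ/√n = 15/√11 = 4.5227
z = (x̄−μ₀)/SE = (57.64−58)/4.5227 = -0.0796
p-value (one-sided, H₁ less) = 0.46828
→ bracket: p>=0.10

p-value bracket: p>=0.10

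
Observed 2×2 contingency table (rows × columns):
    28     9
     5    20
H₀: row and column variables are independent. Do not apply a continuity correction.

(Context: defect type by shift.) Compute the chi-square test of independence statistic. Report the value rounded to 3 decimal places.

test statistic = 18.576

Row totals [37, 25], col totals [33, 29], n=62
χ² = (28−19.69)²/19.69 + (9−17.31)²/17.31 + (5−13.31)²/13.31 + (20−11.69)²/11.69 = 18.5760
df = 1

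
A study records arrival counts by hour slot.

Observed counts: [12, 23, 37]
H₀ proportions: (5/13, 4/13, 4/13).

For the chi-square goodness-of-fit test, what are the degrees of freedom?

df = k − 1 = 3 − 1 = 2

degrees of freedom = 2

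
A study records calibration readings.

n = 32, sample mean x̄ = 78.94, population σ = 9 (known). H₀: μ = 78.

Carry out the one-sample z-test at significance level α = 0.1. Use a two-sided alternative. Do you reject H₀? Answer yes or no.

reject H₀: no

SE = σ/√n = 9/√32 = 1.5910
z = (x̄−μ₀)/SE = (78.94−78)/1.5910 = 0.5908
p-value (two-sided) = 0.55464
At α=0.1: p ≥ α → fail to reject H₀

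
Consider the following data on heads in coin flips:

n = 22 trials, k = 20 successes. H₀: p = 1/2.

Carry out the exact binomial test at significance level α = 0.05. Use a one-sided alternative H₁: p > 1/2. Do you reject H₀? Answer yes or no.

reject H₀: yes

Exact binomial: n=22, k=20, p₀=1/2=0.5000
P(X≥20) from Σ C(n,i)·p₀^i·(1−p₀)^(n−i)
p-value (one-sided, H₁ greater) = 0.00006
At α=0.05: p < α → reject H₀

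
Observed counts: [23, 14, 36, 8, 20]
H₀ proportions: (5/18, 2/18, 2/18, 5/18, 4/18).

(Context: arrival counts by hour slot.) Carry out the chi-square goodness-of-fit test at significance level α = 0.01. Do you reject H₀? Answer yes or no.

reject H₀: yes

n = 101; E_i = n·p_i = [28.06, 11.22, 11.22, 28.06, 22.44]
χ² = (23−28.06)²/28.06 + (14−11.22)²/11.22 + (36−11.22)²/11.22 + (8−28.06)²/28.06 + (20−22.44)²/22.44 = 70.9089
df = 4
p-value (upper-tail) = 0.00000
At α=0.01: p < α → reject H₀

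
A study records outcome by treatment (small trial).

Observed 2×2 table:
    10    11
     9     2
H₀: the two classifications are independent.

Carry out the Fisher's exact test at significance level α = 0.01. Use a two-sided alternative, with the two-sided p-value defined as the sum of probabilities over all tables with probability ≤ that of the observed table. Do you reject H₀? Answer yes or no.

reject H₀: no

Margins: r₁=21, r₂=11, c₁=19, c₂=13, n=32
p_obs = C(21,10)·C(11,9)/C(32,19); sum pmf over tables with pmf ≤ p_obs
p-value (two-sided) = 0.12795
At α=0.01: p ≥ α → fail to reject H₀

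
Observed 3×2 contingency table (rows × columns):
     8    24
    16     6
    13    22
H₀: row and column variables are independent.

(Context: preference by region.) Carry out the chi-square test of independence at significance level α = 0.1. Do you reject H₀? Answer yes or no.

reject H₀: yes

Row totals [32, 22, 35], col totals [37, 52], n=89
χ² = (8−13.30)²/13.30 + (24−18.70)²/18.70 + (16−9.15)²/9.15 + (6−12.85)²/12.85 + (13−14.55)²/14.55 + (22−20.45)²/20.45 = 12.6922
df = 2
p-value (upper-tail) = 0.00175
At α=0.1: p < α → reject H₀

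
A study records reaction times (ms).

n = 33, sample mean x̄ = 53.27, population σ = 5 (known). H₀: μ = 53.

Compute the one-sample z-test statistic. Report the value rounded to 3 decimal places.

test statistic = 0.310

SE = σ/√n = 5/√33 = 0.8704
z = (x̄−μ₀)/SE = (53.27−53)/0.8704 = 0.3102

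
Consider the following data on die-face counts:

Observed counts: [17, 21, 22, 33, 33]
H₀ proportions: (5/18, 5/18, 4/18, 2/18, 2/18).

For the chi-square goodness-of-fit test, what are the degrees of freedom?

df = k − 1 = 5 − 1 = 4

degrees of freedom = 4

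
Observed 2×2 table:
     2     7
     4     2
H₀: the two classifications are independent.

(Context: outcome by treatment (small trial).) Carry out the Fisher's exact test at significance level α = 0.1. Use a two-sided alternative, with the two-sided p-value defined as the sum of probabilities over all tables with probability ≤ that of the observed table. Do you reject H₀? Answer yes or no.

Margins: r₁=9, r₂=6, c₁=6, c₂=9, n=15
p_obs = C(9,2)·C(6,4)/C(15,6); sum pmf over tables with pmf ≤ p_obs
p-value (two-sided) = 0.13566
At α=0.1: p ≥ α → fail to reject H₀

reject H₀: no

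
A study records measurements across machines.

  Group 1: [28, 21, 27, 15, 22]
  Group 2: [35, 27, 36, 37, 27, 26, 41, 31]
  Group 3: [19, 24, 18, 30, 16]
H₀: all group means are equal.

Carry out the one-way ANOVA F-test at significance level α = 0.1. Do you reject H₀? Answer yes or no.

reject H₀: yes

Group means [22.60, 32.50, 21.40], grand mean 26.667
SSB = Σnᵢ(x̄ᵢ−x̄)² = 493.600; SSW = ΣΣ(x−x̄ᵢ)² = 452.400
MSB = 493.600/2 = 246.8000; MSW = 452.400/15 = 30.1600
F = MSB/MSW = 8.1830
df = (2, 15)
p-value (upper-tail) = 0.00396
At α=0.1: p < α → reject H₀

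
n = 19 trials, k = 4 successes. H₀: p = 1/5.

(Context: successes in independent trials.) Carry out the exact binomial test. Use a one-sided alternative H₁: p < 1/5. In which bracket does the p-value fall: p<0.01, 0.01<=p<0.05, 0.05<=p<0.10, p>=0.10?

p-value bracket: p>=0.10

Exact binomial: n=19, k=4, p₀=1/5=0.2000
P(X≤4) from Σ C(n,i)·p₀^i·(1−p₀)^(n−i)
p-value (one-sided, H₁ less) = 0.67329
→ bracket: p>=0.10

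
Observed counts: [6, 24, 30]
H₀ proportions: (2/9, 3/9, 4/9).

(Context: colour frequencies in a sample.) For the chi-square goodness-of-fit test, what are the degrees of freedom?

df = k − 1 = 3 − 1 = 2

degrees of freedom = 2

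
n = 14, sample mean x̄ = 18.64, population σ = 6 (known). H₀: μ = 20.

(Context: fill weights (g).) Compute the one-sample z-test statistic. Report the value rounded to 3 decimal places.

SE = σ/√n = 6/√14 = 1.6036
z = (x̄−μ₀)/SE = (18.64−20)/1.6036 = -0.8481

test statistic = -0.848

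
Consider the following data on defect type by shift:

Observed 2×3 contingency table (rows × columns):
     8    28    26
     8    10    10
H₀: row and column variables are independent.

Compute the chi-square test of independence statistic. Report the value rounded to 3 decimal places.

test statistic = 3.258

Row totals [62, 28], col totals [16, 38, 36], n=90
χ² = (8−11.02)²/11.02 + (28−26.18)²/26.18 + (26−24.80)²/24.80 + (8−4.98)²/4.98 + (10−11.82)²/11.82 + (10−11.20)²/11.20 = 3.2579
df = 2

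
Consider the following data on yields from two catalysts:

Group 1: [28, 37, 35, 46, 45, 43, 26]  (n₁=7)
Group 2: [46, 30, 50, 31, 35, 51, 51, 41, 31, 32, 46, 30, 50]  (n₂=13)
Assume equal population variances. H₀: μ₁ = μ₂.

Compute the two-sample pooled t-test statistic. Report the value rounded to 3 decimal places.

test statistic = -0.779

x̄₁=37.143, s₁=8.030, n₁=7
x̄₂=40.308, s₂=8.966, n₂=13
s_p² = [6·8.030² + 12·8.966²]/18 = 75.0904
SE = √(s_p²·(1/7+1/13)) = 4.0624
t = (37.143−40.308)/4.0624 = -0.7790
df = 18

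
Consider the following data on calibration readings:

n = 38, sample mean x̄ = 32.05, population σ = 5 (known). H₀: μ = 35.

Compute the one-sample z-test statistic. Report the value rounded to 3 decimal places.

SE = σ/√n = 5/√38 = 0.8111
z = (x̄−μ₀)/SE = (32.05−35)/0.8111 = -3.6370

test statistic = -3.637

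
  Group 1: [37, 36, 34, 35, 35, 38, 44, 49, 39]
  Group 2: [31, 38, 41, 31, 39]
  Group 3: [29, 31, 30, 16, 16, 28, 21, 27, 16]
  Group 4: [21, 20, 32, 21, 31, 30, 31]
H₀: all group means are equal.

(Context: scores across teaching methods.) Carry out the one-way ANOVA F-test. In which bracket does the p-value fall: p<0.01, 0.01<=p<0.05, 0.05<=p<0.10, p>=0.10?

p-value bracket: p<0.01

Group means [38.56, 36.00, 23.78, 26.57], grand mean 30.900
SSB = Σnᵢ(x̄ᵢ−x̄)² = 1245.208; SSW = ΣΣ(x−x̄ᵢ)² = 803.492
MSB = 1245.208/3 = 415.0693; MSW = 803.492/26 = 30.9035
F = MSB/MSW = 13.4311
df = (3, 26)
p-value (upper-tail) = 0.00002
→ bracket: p<0.01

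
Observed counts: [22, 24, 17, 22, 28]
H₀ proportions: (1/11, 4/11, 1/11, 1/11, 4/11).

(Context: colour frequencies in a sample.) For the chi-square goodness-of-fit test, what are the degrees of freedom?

degrees of freedom = 4

df = k − 1 = 5 − 1 = 4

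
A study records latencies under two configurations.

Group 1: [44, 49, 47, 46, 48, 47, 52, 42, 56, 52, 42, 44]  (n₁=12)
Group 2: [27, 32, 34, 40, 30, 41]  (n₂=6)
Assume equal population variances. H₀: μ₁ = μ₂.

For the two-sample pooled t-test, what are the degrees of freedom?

degrees of freedom = 16

df = n₁ + n₂ − 2 = 12 + 6 − 2 = 16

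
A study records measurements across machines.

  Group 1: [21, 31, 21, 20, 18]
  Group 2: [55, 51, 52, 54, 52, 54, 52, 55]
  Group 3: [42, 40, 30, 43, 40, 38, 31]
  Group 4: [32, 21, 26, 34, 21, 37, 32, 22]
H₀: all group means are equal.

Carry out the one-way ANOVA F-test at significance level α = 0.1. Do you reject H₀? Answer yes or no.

Group means [22.20, 53.12, 37.71, 28.12], grand mean 36.607
SSB = Σnᵢ(x̄ᵢ−x̄)² = 3804.700; SSW = ΣΣ(x−x̄ᵢ)² = 567.979
MSB = 3804.700/3 = 1268.2333; MSW = 567.979/24 = 23.6658
F = MSB/MSW = 53.5893
df = (3, 24)
p-value (upper-tail) = 0.00000
At α=0.1: p < α → reject H₀

reject H₀: yes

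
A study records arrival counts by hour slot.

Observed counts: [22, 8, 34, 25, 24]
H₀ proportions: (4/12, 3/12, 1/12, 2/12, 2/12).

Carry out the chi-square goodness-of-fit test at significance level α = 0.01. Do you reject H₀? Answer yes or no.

reject H₀: yes

n = 113; E_i = n·p_i = [37.67, 28.25, 9.42, 18.83, 18.83]
χ² = (22−37.67)²/37.67 + (8−28.25)²/28.25 + (34−9.42)²/9.42 + (25−18.83)²/18.83 + (24−18.83)²/18.83 = 88.6460
df = 4
p-value (upper-tail) = 0.00000
At α=0.01: p < α → reject H₀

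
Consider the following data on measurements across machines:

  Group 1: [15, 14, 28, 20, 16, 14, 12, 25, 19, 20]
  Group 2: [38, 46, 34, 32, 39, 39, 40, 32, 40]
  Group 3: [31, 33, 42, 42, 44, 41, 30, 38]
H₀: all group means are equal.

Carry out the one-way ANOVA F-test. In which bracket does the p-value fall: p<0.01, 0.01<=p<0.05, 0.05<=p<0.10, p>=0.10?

Group means [18.30, 37.78, 37.62], grand mean 30.519
SSB = Σnᵢ(x̄ᵢ−x̄)² = 2371.210; SSW = ΣΣ(x−x̄ᵢ)² = 613.531
MSB = 2371.210/2 = 1185.6051; MSW = 613.531/24 = 25.5638
F = MSB/MSW = 46.3783
df = (2, 24)
p-value (upper-tail) = 0.00000
→ bracket: p<0.01

p-value bracket: p<0.01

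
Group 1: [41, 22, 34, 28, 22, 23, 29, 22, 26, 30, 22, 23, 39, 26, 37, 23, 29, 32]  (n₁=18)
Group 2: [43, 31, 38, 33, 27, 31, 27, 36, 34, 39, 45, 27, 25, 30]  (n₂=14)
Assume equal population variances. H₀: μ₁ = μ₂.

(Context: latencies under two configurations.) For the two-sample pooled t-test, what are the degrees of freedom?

degrees of freedom = 30

df = n₁ + n₂ − 2 = 18 + 14 − 2 = 30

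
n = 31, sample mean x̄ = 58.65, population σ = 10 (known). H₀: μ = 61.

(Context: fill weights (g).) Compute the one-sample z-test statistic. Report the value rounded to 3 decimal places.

test statistic = -1.308

SE = σ/√n = 10/√31 = 1.7961
z = (x̄−μ₀)/SE = (58.65−61)/1.7961 = -1.3084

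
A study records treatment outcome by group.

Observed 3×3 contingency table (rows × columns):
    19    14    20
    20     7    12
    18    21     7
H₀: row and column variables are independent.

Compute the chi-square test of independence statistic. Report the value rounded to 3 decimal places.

Row totals [53, 39, 46], col totals [57, 42, 39], n=138
χ² = (19−21.89)²/21.89 + (14−16.13)²/16.13 + (20−14.98)²/14.98 + (20−16.11)²/16.11 + (7−11.87)²/11.87 + (12−11.02)²/11.02 + (18−19.00)²/19.00 + (21−14.00)²/14.00 + (7−13.00)²/13.00 = 11.6933
df = 4

test statistic = 11.693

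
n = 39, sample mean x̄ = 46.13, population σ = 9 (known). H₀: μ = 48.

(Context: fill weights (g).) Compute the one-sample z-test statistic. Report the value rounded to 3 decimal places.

test statistic = -1.298

SE = σ/√n = 9/√39 = 1.4412
z = (x̄−μ₀)/SE = (46.13−48)/1.4412 = -1.2976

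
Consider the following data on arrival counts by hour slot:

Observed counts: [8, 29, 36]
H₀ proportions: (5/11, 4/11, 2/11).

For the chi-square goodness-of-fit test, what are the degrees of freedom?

df = k − 1 = 3 − 1 = 2

degrees of freedom = 2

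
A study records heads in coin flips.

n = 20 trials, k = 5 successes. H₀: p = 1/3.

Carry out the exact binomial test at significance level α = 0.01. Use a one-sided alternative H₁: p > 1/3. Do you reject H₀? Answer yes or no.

Exact binomial: n=20, k=5, p₀=1/3=0.3333
P(X≥5) from Σ C(n,i)·p₀^i·(1−p₀)^(n−i)
p-value (one-sided, H₁ greater) = 0.84849
At α=0.01: p ≥ α → fail to reject H₀

reject H₀: no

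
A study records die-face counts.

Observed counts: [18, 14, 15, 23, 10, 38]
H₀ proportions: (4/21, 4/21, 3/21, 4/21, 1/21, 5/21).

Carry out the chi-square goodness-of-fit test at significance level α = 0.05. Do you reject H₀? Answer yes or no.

n = 118; E_i = n·p_i = [22.48, 22.48, 16.86, 22.48, 5.62, 28.10]
χ² = (18−22.48)²/22.48 + (14−22.48)²/22.48 + (15−16.86)²/16.86 + (23−22.48)²/22.48 + (10−5.62)²/5.62 + (38−28.10)²/28.10 = 11.2123
df = 5
p-value (upper-tail) = 0.04733
At α=0.05: p < α → reject H₀

reject H₀: yes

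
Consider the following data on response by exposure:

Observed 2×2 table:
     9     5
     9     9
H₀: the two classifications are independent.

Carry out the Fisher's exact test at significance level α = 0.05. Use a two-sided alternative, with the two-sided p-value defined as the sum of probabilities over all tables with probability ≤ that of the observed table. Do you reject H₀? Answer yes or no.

Margins: r₁=14, r₂=18, c₁=18, c₂=14, n=32
p_obs = C(14,9)·C(18,9)/C(32,18); sum pmf over tables with pmf ≤ p_obs
p-value (two-sided) = 0.48959
At α=0.05: p ≥ α → fail to reject H₀

reject H₀: no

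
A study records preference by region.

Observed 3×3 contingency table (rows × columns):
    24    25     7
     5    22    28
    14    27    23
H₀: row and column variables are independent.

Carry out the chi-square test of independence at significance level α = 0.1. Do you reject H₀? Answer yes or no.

Row totals [56, 55, 64], col totals [43, 74, 58], n=175
χ² = (24−13.76)²/13.76 + (25−23.68)²/23.68 + (7−18.56)²/18.56 + (5−13.51)²/13.51 + (22−23.26)²/23.26 + (28−18.23)²/18.23 + (14−15.73)²/15.73 + (27−27.06)²/27.06 + (23−21.21)²/21.21 = 25.9046
df = 4
p-value (upper-tail) = 0.00003
At α=0.1: p < α → reject H₀

reject H₀: yes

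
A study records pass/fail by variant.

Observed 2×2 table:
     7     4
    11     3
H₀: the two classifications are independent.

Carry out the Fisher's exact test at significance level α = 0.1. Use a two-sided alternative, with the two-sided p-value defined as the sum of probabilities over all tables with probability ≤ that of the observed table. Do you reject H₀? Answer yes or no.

Margins: r₁=11, r₂=14, c₁=18, c₂=7, n=25
p_obs = C(11,7)·C(14,11)/C(25,18); sum pmf over tables with pmf ≤ p_obs
p-value (two-sided) = 0.65641
At α=0.1: p ≥ α → fail to reject H₀

reject H₀: no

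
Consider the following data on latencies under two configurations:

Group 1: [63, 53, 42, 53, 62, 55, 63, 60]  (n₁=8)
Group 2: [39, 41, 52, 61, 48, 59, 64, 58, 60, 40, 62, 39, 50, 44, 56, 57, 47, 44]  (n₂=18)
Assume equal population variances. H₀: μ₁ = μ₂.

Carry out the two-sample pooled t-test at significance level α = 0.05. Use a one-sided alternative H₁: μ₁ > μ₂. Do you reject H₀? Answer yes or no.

reject H₀: no

x̄₁=56.375, s₁=7.210, n₁=8
x̄₂=51.167, s₂=8.672, n₂=18
s_p² = [7·7.210² + 17·8.672²]/24 = 68.4323
SE = √(s_p²·(1/8+1/18)) = 3.5151
t = (56.375−51.167)/3.5151 = 1.4817
df = 24
p-value (one-sided, H₁ greater) = 0.07571
At α=0.05: p ≥ α → fail to reject H₀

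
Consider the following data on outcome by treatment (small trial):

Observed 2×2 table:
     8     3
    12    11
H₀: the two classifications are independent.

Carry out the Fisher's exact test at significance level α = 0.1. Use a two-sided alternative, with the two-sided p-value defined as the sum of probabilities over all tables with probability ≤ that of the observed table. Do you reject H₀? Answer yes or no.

Margins: r₁=11, r₂=23, c₁=20, c₂=14, n=34
p_obs = C(11,8)·C(23,12)/C(34,20); sum pmf over tables with pmf ≤ p_obs
p-value (two-sided) = 0.29481
At α=0.1: p ≥ α → fail to reject H₀

reject H₀: no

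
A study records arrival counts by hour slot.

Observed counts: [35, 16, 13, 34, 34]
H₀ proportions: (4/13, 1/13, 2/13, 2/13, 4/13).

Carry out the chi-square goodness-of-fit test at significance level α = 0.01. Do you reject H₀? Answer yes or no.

n = 132; E_i = n·p_i = [40.62, 10.15, 20.31, 20.31, 40.62]
χ² = (35−40.62)²/40.62 + (16−10.15)²/10.15 + (13−20.31)²/20.31 + (34−20.31)²/20.31 + (34−40.62)²/40.62 = 17.0814
df = 4
p-value (upper-tail) = 0.00186
At α=0.01: p < α → reject H₀

reject H₀: yes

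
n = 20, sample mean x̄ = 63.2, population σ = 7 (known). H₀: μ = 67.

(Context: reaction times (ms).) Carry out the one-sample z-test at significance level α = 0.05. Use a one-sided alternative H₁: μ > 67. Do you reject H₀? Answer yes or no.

reject H₀: no

SE = σ/√n = 7/√20 = 1.5652
z = (x̄−μ₀)/SE = (63.2−67)/1.5652 = -2.4277
p-value (one-sided, H₁ greater) = 0.99240
At α=0.05: p ≥ α → fail to reject H₀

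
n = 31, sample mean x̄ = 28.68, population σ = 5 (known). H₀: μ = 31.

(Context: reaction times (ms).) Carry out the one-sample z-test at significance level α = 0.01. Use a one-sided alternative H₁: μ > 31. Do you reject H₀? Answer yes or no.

SE = σ/√n = 5/√31 = 0.8980
z = (x̄−μ₀)/SE = (28.68−31)/0.8980 = -2.5834
p-value (one-sided, H₁ greater) = 0.99511
At α=0.01: p ≥ α → fail to reject H₀

reject H₀: no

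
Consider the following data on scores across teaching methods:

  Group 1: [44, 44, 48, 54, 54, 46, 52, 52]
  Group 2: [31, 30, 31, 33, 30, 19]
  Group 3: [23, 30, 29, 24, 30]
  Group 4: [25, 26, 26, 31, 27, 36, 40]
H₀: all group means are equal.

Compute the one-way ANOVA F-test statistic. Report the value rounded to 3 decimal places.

test statistic = 33.651

Group means [49.25, 29.00, 27.20, 30.14], grand mean 35.192
SSB = Σnᵢ(x̄ᵢ−x̄)² = 2308.881; SSW = ΣΣ(x−x̄ᵢ)² = 503.157
MSB = 2308.881/3 = 769.6271; MSW = 503.157/22 = 22.8708
F = MSB/MSW = 33.6511
df = (3, 22)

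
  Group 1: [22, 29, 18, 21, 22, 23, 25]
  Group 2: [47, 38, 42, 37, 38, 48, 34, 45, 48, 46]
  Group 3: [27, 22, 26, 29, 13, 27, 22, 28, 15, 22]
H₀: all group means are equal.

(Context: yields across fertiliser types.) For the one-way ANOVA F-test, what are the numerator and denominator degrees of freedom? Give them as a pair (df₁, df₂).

k = 3 groups, N = 27 total
df = (k−1, N−k) = (3−1, 27−3) = (2, 24)

degrees of freedom = [2, 24]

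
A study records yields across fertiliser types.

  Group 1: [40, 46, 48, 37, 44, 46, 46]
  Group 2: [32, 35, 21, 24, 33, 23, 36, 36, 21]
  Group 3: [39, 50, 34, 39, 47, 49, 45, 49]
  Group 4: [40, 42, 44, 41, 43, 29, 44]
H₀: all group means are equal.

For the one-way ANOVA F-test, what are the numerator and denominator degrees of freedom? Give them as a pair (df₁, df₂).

k = 4 groups, N = 31 total
df = (k−1, N−k) = (4−1, 31−4) = (3, 27)

degrees of freedom = [3, 27]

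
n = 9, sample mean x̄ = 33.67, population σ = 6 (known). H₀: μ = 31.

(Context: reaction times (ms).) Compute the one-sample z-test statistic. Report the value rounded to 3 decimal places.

SE = σ/√n = 6/√9 = 2.0000
z = (x̄−μ₀)/SE = (33.67−31)/2.0000 = 1.3350

test statistic = 1.335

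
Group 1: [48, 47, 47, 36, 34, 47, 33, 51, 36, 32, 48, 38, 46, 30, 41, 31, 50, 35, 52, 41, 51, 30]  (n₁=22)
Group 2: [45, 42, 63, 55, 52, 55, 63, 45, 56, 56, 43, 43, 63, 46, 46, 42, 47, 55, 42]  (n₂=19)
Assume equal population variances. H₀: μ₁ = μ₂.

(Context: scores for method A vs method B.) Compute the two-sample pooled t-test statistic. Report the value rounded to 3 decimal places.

x̄₁=41.091, s₁=7.758, n₁=22
x̄₂=50.474, s₂=7.582, n₂=19
s_p² = [21·7.758² + 18·7.582²]/39 = 58.9373
SE = √(s_p²·(1/22+1/19)) = 2.4044
t = (41.091−50.474)/2.4044 = -3.9024
df = 39

test statistic = -3.902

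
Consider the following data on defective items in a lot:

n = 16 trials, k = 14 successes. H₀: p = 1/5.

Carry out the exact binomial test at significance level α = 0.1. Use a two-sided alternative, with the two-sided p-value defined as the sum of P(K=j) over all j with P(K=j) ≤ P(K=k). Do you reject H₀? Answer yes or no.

reject H₀: yes

Exact binomial: n=16, k=14, p₀=1/5=0.2000
P(X=j) = C(n,j)·p₀^j·(1−p₀)^(n−j); p = Σ P(X=j) over j with P(X=j) ≤ P(X=14)
p-value (two-sided) = 0.00000
At α=0.1: p < α → reject H₀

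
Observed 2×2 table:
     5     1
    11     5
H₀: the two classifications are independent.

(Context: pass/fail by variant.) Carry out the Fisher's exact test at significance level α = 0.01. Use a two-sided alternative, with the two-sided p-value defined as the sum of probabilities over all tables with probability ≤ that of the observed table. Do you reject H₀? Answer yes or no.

reject H₀: no

Margins: r₁=6, r₂=16, c₁=16, c₂=6, n=22
p_obs = C(6,5)·C(16,11)/C(22,16); sum pmf over tables with pmf ≤ p_obs
p-value (two-sided) = 0.63411
At α=0.01: p ≥ α → fail to reject H₀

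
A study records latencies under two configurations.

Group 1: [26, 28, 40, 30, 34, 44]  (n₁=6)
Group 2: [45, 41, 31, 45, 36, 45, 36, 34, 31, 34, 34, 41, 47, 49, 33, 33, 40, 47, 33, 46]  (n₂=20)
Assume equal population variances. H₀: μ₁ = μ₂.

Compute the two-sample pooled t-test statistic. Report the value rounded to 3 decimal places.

test statistic = -1.815

x̄₁=33.667, s₁=7.090, n₁=6
x̄₂=39.050, s₂=6.168, n₂=20
s_p² = [5·7.090² + 19·6.168²]/24 = 40.5951
SE = √(s_p²·(1/6+1/20)) = 2.9657
t = (33.667−39.050)/2.9657 = -1.8152
df = 24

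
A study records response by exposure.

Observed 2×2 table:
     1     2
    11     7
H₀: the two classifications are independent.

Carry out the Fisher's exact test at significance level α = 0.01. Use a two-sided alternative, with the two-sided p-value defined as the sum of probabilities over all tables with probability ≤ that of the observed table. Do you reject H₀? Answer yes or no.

Margins: r₁=3, r₂=18, c₁=12, c₂=9, n=21
p_obs = C(3,1)·C(18,11)/C(21,12); sum pmf over tables with pmf ≤ p_obs
p-value (two-sided) = 0.55338
At α=0.01: p ≥ α → fail to reject H₀

reject H₀: no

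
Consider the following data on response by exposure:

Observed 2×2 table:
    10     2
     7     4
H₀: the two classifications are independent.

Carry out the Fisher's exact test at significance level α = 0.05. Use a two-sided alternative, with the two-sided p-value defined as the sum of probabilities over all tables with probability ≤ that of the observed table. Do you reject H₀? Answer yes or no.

Margins: r₁=12, r₂=11, c₁=17, c₂=6, n=23
p_obs = C(12,10)·C(11,7)/C(23,17); sum pmf over tables with pmf ≤ p_obs
p-value (two-sided) = 0.37071
At α=0.05: p ≥ α → fail to reject H₀

reject H₀: no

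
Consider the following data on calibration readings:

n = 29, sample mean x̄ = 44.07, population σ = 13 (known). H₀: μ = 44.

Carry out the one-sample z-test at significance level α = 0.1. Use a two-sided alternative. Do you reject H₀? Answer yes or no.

SE = σ/√n = 13/√29 = 2.4140
z = (x̄−μ₀)/SE = (44.07−44)/2.4140 = 0.0290
p-value (two-sided) = 0.97687
At α=0.1: p ≥ α → fail to reject H₀

reject H₀: no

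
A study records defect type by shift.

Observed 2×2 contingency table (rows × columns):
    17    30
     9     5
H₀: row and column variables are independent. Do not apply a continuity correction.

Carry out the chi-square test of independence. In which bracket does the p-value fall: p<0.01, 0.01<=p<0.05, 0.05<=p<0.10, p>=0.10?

p-value bracket: 0.05<=p<0.10

Row totals [47, 14], col totals [26, 35], n=61
χ² = (17−20.03)²/20.03 + (30−26.97)²/26.97 + (9−5.97)²/5.97 + (5−8.03)²/8.03 = 3.4866
df = 1
p-value (upper-tail) = 0.06187
→ bracket: 0.05<=p<0.10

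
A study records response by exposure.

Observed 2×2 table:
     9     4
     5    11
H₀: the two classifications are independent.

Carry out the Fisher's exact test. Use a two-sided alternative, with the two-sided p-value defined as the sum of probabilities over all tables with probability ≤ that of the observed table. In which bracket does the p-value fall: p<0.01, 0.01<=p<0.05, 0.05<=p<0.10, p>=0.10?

p-value bracket: 0.05<=p<0.10

Margins: r₁=13, r₂=16, c₁=14, c₂=15, n=29
p_obs = C(13,9)·C(16,5)/C(29,14); sum pmf over tables with pmf ≤ p_obs
p-value (two-sided) = 0.06560
→ bracket: 0.05<=p<0.10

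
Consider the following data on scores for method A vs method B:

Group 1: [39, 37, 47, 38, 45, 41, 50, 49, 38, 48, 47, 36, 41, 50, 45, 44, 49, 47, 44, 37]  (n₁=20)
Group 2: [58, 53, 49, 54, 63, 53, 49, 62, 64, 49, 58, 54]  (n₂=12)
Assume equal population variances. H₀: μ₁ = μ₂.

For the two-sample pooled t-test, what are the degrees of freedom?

degrees of freedom = 30

df = n₁ + n₂ − 2 = 20 + 12 − 2 = 30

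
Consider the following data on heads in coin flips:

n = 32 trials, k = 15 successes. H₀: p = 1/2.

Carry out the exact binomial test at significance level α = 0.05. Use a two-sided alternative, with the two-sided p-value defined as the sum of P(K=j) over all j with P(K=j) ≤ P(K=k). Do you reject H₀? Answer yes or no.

Exact binomial: n=32, k=15, p₀=1/2=0.5000
P(X=j) = C(n,j)·p₀^j·(1−p₀)^(n−j); p = Σ P(X=j) over j with P(X=j) ≤ P(X=15)
p-value (two-sided) = 0.86005
At α=0.05: p ≥ α → fail to reject H₀

reject H₀: no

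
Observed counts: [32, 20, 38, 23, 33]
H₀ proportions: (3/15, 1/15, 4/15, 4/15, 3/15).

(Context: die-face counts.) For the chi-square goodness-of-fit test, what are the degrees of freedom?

degrees of freedom = 4

df = k − 1 = 5 − 1 = 4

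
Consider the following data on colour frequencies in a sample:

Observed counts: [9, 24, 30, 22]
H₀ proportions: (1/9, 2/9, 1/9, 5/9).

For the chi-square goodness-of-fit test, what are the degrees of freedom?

degrees of freedom = 3

df = k − 1 = 4 − 1 = 3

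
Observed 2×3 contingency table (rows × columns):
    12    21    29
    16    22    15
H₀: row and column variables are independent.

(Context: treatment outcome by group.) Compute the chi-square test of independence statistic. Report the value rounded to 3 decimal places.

test statistic = 4.372

Row totals [62, 53], col totals [28, 43, 44], n=115
χ² = (12−15.10)²/15.10 + (21−23.18)²/23.18 + (29−23.72)²/23.72 + (16−12.90)²/12.90 + (22−19.82)²/19.82 + (15−20.28)²/20.28 = 4.3717
df = 2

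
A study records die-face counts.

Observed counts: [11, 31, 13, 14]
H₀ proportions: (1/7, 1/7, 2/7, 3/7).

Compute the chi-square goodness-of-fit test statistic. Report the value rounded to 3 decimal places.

n = 69; E_i = n·p_i = [9.86, 9.86, 19.71, 29.57]
χ² = (11−9.86)²/9.86 + (31−9.86)²/9.86 + (13−19.71)²/19.71 + (14−29.57)²/29.57 = 55.9686
df = 3

test statistic = 55.969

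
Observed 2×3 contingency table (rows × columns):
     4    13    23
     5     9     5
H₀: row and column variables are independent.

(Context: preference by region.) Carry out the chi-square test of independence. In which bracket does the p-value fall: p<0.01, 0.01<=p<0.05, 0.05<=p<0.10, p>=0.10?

p-value bracket: 0.05<=p<0.10

Row totals [40, 19], col totals [9, 22, 28], n=59
χ² = (4−6.10)²/6.10 + (13−14.92)²/14.92 + (23−18.98)²/18.98 + (5−2.90)²/2.90 + (9−7.08)²/7.08 + (5−9.02)²/9.02 = 5.6512
df = 2
p-value (upper-tail) = 0.05927
→ bracket: 0.05<=p<0.10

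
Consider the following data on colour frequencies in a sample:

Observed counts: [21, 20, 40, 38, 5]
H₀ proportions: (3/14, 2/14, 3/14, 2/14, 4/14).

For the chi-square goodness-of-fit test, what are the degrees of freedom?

df = k − 1 = 5 − 1 = 4

degrees of freedom = 4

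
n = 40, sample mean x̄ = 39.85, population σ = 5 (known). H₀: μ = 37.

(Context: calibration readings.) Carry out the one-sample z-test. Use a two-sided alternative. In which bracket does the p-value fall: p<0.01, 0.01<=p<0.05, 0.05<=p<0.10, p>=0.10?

SE = σ/√n = 5/√40 = 0.7906
z = (x̄−μ₀)/SE = (39.85−37)/0.7906 = 3.6050
p-value (two-sided) = 0.00031
→ bracket: p<0.01

p-value bracket: p<0.01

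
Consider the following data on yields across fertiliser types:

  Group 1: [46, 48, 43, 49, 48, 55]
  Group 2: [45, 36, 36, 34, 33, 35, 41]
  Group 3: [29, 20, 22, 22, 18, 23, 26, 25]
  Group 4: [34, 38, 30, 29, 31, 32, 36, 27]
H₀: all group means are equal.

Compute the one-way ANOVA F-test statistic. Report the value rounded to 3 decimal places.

Group means [48.17, 37.14, 23.12, 32.12], grand mean 34.172
SSB = Σnᵢ(x̄ᵢ−x̄)² = 2246.697; SSW = ΣΣ(x−x̄ᵢ)² = 369.440
MSB = 2246.697/3 = 748.8992; MSW = 369.440/25 = 14.7776
F = MSB/MSW = 50.6779
df = (3, 25)

test statistic = 50.678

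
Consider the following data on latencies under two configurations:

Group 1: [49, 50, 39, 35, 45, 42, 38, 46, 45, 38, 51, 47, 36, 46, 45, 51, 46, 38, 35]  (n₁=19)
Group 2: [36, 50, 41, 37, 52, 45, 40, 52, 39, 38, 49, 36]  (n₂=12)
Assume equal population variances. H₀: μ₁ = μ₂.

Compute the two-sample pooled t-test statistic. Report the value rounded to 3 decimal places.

test statistic = 0.162

x̄₁=43.263, s₁=5.455, n₁=19
x̄₂=42.917, s₂=6.317, n₂=12
s_p² = [18·5.455² + 11·6.317²]/29 = 33.6069
SE = √(s_p²·(1/19+1/12)) = 2.1376
t = (43.263−42.917)/2.1376 = 0.1621
df = 29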